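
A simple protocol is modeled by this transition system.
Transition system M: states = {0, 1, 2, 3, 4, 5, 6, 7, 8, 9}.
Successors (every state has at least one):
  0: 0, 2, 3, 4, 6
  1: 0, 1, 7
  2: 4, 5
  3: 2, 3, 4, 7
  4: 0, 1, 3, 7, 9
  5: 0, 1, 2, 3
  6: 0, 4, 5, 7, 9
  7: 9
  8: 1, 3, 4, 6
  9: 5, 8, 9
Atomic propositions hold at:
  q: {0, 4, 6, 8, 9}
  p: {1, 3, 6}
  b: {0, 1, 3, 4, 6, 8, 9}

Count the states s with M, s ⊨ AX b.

2

Sat(AX b) = {s : every successor in {0, 1, 3, 4, 6, 8, 9}} = {7, 8}
|Sat(AX b)| = |{7, 8}| = 2.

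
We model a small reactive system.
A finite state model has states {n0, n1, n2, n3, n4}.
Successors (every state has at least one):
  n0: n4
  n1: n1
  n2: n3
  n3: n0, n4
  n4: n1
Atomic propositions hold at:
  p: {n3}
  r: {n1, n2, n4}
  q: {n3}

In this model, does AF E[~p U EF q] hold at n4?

No

Sat(~p) = {n0, n1, n2, n4}
EF q: least fixpoint, start Z0 = {n3}, add states with some successor in Z. Z1 = {n2, n3}; fixed.
Sat(EF q) = {n2, n3}
E[~p U EF q]: least fixpoint, start Z0 = Sat(EF q) = {n2, n3}, add states in Sat(~p) with some successor in Z. Already a fixed point.
Sat(E[~p U EF q]) = {n2, n3}
AF E[~p U EF q]: least fixpoint, start Z0 = {n2, n3}, add states with every successor in Z. Already a fixed point.
Sat(AF E[~p U EF q]) = {n2, n3}
n4 ∉ Sat(AF E[~p U EF q]) = {n2, n3}, so the formula does not hold at n4.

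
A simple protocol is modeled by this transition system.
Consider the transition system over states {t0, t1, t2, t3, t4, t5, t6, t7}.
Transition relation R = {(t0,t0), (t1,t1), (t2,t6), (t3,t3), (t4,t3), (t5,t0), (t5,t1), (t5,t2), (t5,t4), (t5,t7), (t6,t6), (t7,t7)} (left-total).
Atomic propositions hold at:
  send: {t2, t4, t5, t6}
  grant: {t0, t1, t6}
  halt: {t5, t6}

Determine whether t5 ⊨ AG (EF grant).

No

EF grant: least fixpoint, start Z0 = {t0, t1, t6}, add states with some successor in Z. Z1 = {t0, t1, t2, t5, t6}; fixed.
Sat(EF grant) = {t0, t1, t2, t5, t6}
AG (EF grant): greatest fixpoint, start Z0 = {t0, t1, t2, t5, t6}, keep only states in Sat with every successor in Z. Z1 = {t0, t1, t2, t6}; fixed.
Sat(AG (EF grant)) = {t0, t1, t2, t6}
t5 ∉ Sat(AG (EF grant)) = {t0, t1, t2, t6}, so the formula does not hold at t5.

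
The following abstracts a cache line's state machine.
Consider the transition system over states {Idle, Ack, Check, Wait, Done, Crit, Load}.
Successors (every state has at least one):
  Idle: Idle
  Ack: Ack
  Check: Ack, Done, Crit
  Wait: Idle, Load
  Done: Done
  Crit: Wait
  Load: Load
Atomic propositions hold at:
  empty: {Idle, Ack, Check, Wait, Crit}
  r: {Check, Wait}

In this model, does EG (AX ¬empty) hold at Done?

Sat(¬empty) = {Done, Load}
Sat(AX ¬empty) = {s : every successor in {Done, Load}} = {Done, Load}
EG (AX ¬empty): greatest fixpoint, start Z0 = {Done, Load}, keep only states in Sat with some successor in Z. Already a fixed point.
Sat(EG (AX ¬empty)) = {Done, Load}
Done ∈ Sat(EG (AX ¬empty)) = {Done, Load}, so the formula holds at Done.

Yes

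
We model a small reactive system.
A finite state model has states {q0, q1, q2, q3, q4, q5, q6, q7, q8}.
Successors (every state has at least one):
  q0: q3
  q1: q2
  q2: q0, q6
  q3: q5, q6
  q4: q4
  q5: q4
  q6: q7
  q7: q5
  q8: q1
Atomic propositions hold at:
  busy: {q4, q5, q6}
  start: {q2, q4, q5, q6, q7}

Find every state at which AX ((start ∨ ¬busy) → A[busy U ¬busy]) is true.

Sat(¬busy) = {q0, q1, q2, q3, q7, q8}
Sat(start ∨ ¬busy) = {q0, q1, q2, q3, q4, q5, q6, q7, q8}
A[busy U ¬busy]: least fixpoint, start Z0 = Sat(¬busy) = {q0, q1, q2, q3, q7, q8}, add states in Sat(busy) with every successor in Z. Z1 = {q0, q1, q2, q3, q6, q7, q8}; fixed.
Sat(A[busy U ¬busy]) = {q0, q1, q2, q3, q6, q7, q8}
Sat((start ∨ ¬busy) → A[busy U ¬busy]) = {q0, q1, q2, q3, q6, q7, q8}
Sat(AX ((start ∨ ¬busy) → A[busy U ¬busy])) = {s : every successor in {q0, q1, q2, q3, q6, q7, q8}} = {q0, q1, q2, q6, q8}

{q0, q1, q2, q6, q8}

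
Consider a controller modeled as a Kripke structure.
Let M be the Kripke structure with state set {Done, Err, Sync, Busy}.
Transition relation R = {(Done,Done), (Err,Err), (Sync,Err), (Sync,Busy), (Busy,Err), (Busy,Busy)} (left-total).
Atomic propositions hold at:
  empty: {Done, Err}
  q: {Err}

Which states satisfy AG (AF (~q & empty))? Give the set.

Sat(~q) = {Done, Sync, Busy}
Sat(~q & empty) = {Done}
AF (~q & empty): least fixpoint, start Z0 = {Done}, add states with every successor in Z. Already a fixed point.
Sat(AF (~q & empty)) = {Done}
AG (AF (~q & empty)): greatest fixpoint, start Z0 = {Done}, keep only states in Sat with every successor in Z. Already a fixed point.
Sat(AG (AF (~q & empty))) = {Done}

{Done}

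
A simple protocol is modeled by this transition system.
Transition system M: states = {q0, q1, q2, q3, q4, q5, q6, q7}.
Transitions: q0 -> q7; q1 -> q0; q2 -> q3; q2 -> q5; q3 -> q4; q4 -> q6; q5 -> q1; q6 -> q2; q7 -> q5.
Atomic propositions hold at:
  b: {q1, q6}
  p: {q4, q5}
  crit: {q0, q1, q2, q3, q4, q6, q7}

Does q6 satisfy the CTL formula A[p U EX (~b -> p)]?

No

Sat(~b) = {q0, q2, q3, q4, q5, q7}
Sat(~b -> p) = {q1, q4, q5, q6}
Sat(EX (~b -> p)) = {s : some successor in {q1, q4, q5, q6}} = {q2, q3, q4, q5, q7}
A[p U EX (~b -> p)]: least fixpoint, start Z0 = Sat(EX (~b -> p)) = {q2, q3, q4, q5, q7}, add states in Sat(p) with every successor in Z. Already a fixed point.
Sat(A[p U EX (~b -> p)]) = {q2, q3, q4, q5, q7}
q6 ∉ Sat(A[p U EX (~b -> p)]) = {q2, q3, q4, q5, q7}, so the formula does not hold at q6.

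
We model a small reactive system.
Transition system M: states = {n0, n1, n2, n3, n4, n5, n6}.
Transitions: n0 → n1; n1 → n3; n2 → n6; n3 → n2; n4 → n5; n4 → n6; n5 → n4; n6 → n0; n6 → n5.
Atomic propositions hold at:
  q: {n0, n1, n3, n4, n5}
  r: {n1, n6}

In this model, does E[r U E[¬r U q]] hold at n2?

Sat(¬r) = {n0, n2, n3, n4, n5}
E[¬r U q]: least fixpoint, start Z0 = Sat(q) = {n0, n1, n3, n4, n5}, add states in Sat(¬r) with some successor in Z. Already a fixed point.
Sat(E[¬r U q]) = {n0, n1, n3, n4, n5}
E[r U E[¬r U q]]: least fixpoint, start Z0 = Sat(E[¬r U q]) = {n0, n1, n3, n4, n5}, add states in Sat(r) with some successor in Z. Z1 = {n0, n1, n3, n4, n5, n6}; fixed.
Sat(E[r U E[¬r U q]]) = {n0, n1, n3, n4, n5, n6}
n2 ∉ Sat(E[r U E[¬r U q]]) = {n0, n1, n3, n4, n5, n6}, so the formula does not hold at n2.

No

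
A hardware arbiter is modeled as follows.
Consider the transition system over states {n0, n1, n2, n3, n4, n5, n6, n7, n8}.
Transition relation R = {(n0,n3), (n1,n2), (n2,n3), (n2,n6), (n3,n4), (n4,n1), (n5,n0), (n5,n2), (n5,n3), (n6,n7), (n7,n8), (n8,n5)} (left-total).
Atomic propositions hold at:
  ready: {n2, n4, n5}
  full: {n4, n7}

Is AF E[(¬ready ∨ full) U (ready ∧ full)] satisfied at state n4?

Sat(¬ready) = {n0, n1, n3, n6, n7, n8}
Sat(¬ready ∨ full) = {n0, n1, n3, n4, n6, n7, n8}
Sat(ready ∧ full) = {n4}
E[(¬ready ∨ full) U (ready ∧ full)]: least fixpoint, start Z0 = Sat((ready ∧ full)) = {n4}, add states in Sat(¬ready ∨ full) with some successor in Z. Z1 = {n3, n4}; Z2 = {n0, n3, n4}; fixed.
Sat(E[(¬ready ∨ full) U (ready ∧ full)]) = {n0, n3, n4}
AF E[(¬ready ∨ full) U (ready ∧ full)]: least fixpoint, start Z0 = {n0, n3, n4}, add states with every successor in Z. Already a fixed point.
Sat(AF E[(¬ready ∨ full) U (ready ∧ full)]) = {n0, n3, n4}
n4 ∈ Sat(AF E[(¬ready ∨ full) U (ready ∧ full)]) = {n0, n3, n4}, so the formula holds at n4.

Yes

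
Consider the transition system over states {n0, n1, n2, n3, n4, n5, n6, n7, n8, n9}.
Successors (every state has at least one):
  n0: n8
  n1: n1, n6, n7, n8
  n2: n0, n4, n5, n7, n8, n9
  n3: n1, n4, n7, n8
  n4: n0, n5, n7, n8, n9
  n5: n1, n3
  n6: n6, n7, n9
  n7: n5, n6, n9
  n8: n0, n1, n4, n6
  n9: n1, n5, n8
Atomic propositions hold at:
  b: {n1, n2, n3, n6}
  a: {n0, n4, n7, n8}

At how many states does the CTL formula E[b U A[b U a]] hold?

A[b U a]: least fixpoint, start Z0 = Sat(a) = {n0, n4, n7, n8}, add states in Sat(b) with every successor in Z. Already a fixed point.
Sat(A[b U a]) = {n0, n4, n7, n8}
E[b U A[b U a]]: least fixpoint, start Z0 = Sat(A[b U a]) = {n0, n4, n7, n8}, add states in Sat(b) with some successor in Z. Z1 = {n0, n1, n2, n3, n4, n6, n7, n8}; fixed.
Sat(E[b U A[b U a]]) = {n0, n1, n2, n3, n4, n6, n7, n8}
|Sat(E[b U A[b U a]])| = |{n0, n1, n2, n3, n4, n6, n7, n8}| = 8.

8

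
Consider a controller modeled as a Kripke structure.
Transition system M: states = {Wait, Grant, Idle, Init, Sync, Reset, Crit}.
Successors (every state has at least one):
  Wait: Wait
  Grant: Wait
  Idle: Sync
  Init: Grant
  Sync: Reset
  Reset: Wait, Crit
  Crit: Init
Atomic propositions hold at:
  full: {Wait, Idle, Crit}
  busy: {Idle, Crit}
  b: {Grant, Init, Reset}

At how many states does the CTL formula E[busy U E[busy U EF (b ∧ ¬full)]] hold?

Sat(¬full) = {Grant, Init, Sync, Reset}
Sat(b ∧ ¬full) = {Grant, Init, Reset}
EF (b ∧ ¬full): least fixpoint, start Z0 = {Grant, Init, Reset}, add states with some successor in Z. Z1 = {Grant, Init, Sync, Reset, Crit}; Z2 = {Grant, Idle, Init, Sync, Reset, Crit}; fixed.
Sat(EF (b ∧ ¬full)) = {Grant, Idle, Init, Sync, Reset, Crit}
E[busy U EF (b ∧ ¬full)]: least fixpoint, start Z0 = Sat(EF (b ∧ ¬full)) = {Grant, Idle, Init, Sync, Reset, Crit}, add states in Sat(busy) with some successor in Z. Already a fixed point.
Sat(E[busy U EF (b ∧ ¬full)]) = {Grant, Idle, Init, Sync, Reset, Crit}
E[busy U E[busy U EF (b ∧ ¬full)]]: least fixpoint, start Z0 = Sat(E[busy U EF (b ∧ ¬full)]) = {Grant, Idle, Init, Sync, Reset, Crit}, add states in Sat(busy) with some successor in Z. Already a fixed point.
Sat(E[busy U E[busy U EF (b ∧ ¬full)]]) = {Grant, Idle, Init, Sync, Reset, Crit}
|Sat(E[busy U E[busy U EF (b ∧ ¬full)]])| = |{Grant, Idle, Init, Sync, Reset, Crit}| = 6.

6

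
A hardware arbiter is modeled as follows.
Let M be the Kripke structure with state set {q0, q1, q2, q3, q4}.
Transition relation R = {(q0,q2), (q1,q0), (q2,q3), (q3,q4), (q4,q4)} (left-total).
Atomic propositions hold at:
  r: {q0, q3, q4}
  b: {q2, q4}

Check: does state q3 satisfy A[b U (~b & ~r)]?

No

Sat(~b) = {q0, q1, q3}
Sat(~r) = {q1, q2}
Sat(~b & ~r) = {q1}
A[b U (~b & ~r)]: least fixpoint, start Z0 = Sat((~b & ~r)) = {q1}, add states in Sat(b) with every successor in Z. Already a fixed point.
Sat(A[b U (~b & ~r)]) = {q1}
q3 ∉ Sat(A[b U (~b & ~r)]) = {q1}, so the formula does not hold at q3.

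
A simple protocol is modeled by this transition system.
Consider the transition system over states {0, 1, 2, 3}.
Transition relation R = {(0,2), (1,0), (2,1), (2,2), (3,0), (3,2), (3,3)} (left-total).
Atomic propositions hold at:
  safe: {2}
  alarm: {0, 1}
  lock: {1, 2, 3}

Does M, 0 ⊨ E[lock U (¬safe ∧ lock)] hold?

No

Sat(¬safe) = {0, 1, 3}
Sat(¬safe ∧ lock) = {1, 3}
E[lock U (¬safe ∧ lock)]: least fixpoint, start Z0 = Sat((¬safe ∧ lock)) = {1, 3}, add states in Sat(lock) with some successor in Z. Z1 = {1, 2, 3}; fixed.
Sat(E[lock U (¬safe ∧ lock)]) = {1, 2, 3}
0 ∉ Sat(E[lock U (¬safe ∧ lock)]) = {1, 2, 3}, so the formula does not hold at 0.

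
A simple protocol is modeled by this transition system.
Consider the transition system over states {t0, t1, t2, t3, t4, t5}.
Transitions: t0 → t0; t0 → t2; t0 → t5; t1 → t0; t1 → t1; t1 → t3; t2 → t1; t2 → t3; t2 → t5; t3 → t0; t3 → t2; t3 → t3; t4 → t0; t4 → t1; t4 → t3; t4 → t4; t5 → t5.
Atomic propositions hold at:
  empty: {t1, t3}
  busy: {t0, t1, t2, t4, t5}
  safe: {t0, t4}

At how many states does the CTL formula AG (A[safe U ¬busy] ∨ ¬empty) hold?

Sat(¬busy) = {t3}
A[safe U ¬busy]: least fixpoint, start Z0 = Sat(¬busy) = {t3}, add states in Sat(safe) with every successor in Z. Already a fixed point.
Sat(A[safe U ¬busy]) = {t3}
Sat(¬empty) = {t0, t2, t4, t5}
Sat(A[safe U ¬busy] ∨ ¬empty) = {t0, t2, t3, t4, t5}
AG (A[safe U ¬busy] ∨ ¬empty): greatest fixpoint, start Z0 = {t0, t2, t3, t4, t5}, keep only states in Sat with every successor in Z. Z1 = {t0, t3, t5}; Z2 = {t5}; fixed.
Sat(AG (A[safe U ¬busy] ∨ ¬empty)) = {t5}
|Sat(AG (A[safe U ¬busy] ∨ ¬empty))| = |{t5}| = 1.

1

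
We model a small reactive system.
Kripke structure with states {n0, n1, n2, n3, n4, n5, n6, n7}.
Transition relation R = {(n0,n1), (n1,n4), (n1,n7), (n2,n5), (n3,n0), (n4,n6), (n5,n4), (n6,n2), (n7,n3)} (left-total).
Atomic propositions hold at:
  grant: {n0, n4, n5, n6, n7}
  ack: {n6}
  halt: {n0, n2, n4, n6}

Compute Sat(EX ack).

Sat(EX ack) = {s : some successor in {n6}} = {n4}

{n4}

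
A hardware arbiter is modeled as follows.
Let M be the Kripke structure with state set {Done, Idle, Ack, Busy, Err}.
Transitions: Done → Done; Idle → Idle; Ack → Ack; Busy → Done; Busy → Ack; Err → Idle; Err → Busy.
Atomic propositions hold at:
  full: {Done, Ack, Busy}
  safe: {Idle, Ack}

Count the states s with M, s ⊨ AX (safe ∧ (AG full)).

AG full: greatest fixpoint, start Z0 = {Done, Ack, Busy}, keep only states in Sat with every successor in Z. Already a fixed point.
Sat(AG full) = {Done, Ack, Busy}
Sat(safe ∧ (AG full)) = {Ack}
Sat(AX (safe ∧ (AG full))) = {s : every successor in {Ack}} = {Ack}
|Sat(AX (safe ∧ (AG full)))| = |{Ack}| = 1.

1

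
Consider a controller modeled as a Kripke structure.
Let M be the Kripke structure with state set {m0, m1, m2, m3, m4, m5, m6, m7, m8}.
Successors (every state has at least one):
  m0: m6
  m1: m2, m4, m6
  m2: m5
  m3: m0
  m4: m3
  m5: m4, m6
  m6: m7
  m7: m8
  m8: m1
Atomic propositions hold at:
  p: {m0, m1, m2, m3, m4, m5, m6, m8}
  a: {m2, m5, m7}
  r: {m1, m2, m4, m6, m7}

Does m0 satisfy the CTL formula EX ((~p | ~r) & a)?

No

Sat(~p) = {m7}
Sat(~r) = {m0, m3, m5, m8}
Sat(~p | ~r) = {m0, m3, m5, m7, m8}
Sat((~p | ~r) & a) = {m5, m7}
Sat(EX ((~p | ~r) & a)) = {s : some successor in {m5, m7}} = {m2, m6}
m0 ∉ Sat(EX ((~p | ~r) & a)) = {m2, m6}, so the formula does not hold at m0.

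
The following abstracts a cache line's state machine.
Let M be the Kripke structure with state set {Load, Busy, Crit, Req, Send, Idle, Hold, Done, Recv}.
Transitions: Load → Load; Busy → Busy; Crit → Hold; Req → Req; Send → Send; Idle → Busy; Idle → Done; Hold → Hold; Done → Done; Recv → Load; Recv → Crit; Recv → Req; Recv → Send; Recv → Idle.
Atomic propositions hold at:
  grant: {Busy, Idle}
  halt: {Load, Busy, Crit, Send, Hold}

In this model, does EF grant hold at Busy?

Yes

EF grant: least fixpoint, start Z0 = {Busy, Idle}, add states with some successor in Z. Z1 = {Busy, Idle, Recv}; fixed.
Sat(EF grant) = {Busy, Idle, Recv}
Busy ∈ Sat(EF grant) = {Busy, Idle, Recv}, so the formula holds at Busy.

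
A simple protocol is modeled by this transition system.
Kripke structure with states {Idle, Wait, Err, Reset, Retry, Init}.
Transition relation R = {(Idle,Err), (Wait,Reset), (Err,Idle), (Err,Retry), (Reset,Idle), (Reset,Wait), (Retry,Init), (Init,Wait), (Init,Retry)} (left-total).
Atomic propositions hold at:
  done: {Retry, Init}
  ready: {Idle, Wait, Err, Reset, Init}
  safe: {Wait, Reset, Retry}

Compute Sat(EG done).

EG done: greatest fixpoint, start Z0 = {Retry, Init}, keep only states in Sat with some successor in Z. Already a fixed point.
Sat(EG done) = {Retry, Init}

{Retry, Init}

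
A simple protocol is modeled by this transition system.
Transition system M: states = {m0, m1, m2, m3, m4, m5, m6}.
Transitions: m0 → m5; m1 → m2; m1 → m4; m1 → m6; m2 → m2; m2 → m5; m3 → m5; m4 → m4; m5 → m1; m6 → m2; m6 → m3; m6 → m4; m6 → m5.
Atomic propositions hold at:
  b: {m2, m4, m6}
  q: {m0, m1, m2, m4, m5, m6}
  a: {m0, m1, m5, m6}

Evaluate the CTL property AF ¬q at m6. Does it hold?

No

Sat(¬q) = {m3}
AF ¬q: least fixpoint, start Z0 = {m3}, add states with every successor in Z. Already a fixed point.
Sat(AF ¬q) = {m3}
m6 ∉ Sat(AF ¬q) = {m3}, so the formula does not hold at m6.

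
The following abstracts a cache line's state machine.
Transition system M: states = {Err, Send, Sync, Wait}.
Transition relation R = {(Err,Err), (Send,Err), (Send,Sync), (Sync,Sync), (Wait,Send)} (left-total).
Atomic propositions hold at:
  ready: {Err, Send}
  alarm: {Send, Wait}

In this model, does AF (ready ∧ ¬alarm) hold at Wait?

Sat(¬alarm) = {Err, Sync}
Sat(ready ∧ ¬alarm) = {Err}
AF (ready ∧ ¬alarm): least fixpoint, start Z0 = {Err}, add states with every successor in Z. Already a fixed point.
Sat(AF (ready ∧ ¬alarm)) = {Err}
Wait ∉ Sat(AF (ready ∧ ¬alarm)) = {Err}, so the formula does not hold at Wait.

No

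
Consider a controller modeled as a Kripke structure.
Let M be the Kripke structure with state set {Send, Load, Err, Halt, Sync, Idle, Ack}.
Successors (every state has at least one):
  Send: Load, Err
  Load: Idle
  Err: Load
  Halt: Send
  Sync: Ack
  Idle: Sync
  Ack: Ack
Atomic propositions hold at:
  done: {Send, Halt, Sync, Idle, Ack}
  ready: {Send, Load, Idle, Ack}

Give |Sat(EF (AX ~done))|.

Sat(~done) = {Load, Err}
Sat(AX ~done) = {s : every successor in {Load, Err}} = {Send, Err}
EF (AX ~done): least fixpoint, start Z0 = {Send, Err}, add states with some successor in Z. Z1 = {Send, Err, Halt}; fixed.
Sat(EF (AX ~done)) = {Send, Err, Halt}
|Sat(EF (AX ~done))| = |{Send, Err, Halt}| = 3.

3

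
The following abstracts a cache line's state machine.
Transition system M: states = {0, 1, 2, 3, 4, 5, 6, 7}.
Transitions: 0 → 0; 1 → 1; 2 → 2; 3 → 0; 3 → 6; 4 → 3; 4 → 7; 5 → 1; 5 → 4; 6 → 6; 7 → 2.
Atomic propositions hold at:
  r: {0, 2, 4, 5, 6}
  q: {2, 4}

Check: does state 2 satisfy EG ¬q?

No

Sat(¬q) = {0, 1, 3, 5, 6, 7}
EG ¬q: greatest fixpoint, start Z0 = {0, 1, 3, 5, 6, 7}, keep only states in Sat with some successor in Z. Z1 = {0, 1, 3, 5, 6}; fixed.
Sat(EG ¬q) = {0, 1, 3, 5, 6}
2 ∉ Sat(EG ¬q) = {0, 1, 3, 5, 6}, so the formula does not hold at 2.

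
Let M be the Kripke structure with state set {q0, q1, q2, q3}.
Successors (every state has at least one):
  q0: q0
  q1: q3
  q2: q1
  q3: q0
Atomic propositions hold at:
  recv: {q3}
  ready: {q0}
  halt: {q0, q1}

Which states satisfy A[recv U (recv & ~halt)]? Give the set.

{q3}

Sat(~halt) = {q2, q3}
Sat(recv & ~halt) = {q3}
A[recv U (recv & ~halt)]: least fixpoint, start Z0 = Sat((recv & ~halt)) = {q3}, add states in Sat(recv) with every successor in Z. Already a fixed point.
Sat(A[recv U (recv & ~halt)]) = {q3}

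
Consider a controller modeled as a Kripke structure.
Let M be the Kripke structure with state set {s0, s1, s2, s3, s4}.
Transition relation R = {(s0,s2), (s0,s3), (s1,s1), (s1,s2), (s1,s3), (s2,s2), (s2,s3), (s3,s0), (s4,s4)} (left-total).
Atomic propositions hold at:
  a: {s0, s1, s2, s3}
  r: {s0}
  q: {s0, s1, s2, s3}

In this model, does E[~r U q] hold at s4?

No

Sat(~r) = {s1, s2, s3, s4}
E[~r U q]: least fixpoint, start Z0 = Sat(q) = {s0, s1, s2, s3}, add states in Sat(~r) with some successor in Z. Already a fixed point.
Sat(E[~r U q]) = {s0, s1, s2, s3}
s4 ∉ Sat(E[~r U q]) = {s0, s1, s2, s3}, so the formula does not hold at s4.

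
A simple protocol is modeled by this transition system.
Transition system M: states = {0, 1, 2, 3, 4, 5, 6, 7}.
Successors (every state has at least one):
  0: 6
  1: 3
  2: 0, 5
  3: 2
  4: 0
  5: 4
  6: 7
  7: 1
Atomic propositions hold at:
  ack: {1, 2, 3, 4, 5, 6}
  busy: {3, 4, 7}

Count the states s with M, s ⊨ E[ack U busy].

7

E[ack U busy]: least fixpoint, start Z0 = Sat(busy) = {3, 4, 7}, add states in Sat(ack) with some successor in Z. Z1 = {1, 3, 4, 5, 6, 7}; Z2 = {1, 2, 3, 4, 5, 6, 7}; fixed.
Sat(E[ack U busy]) = {1, 2, 3, 4, 5, 6, 7}
|Sat(E[ack U busy])| = |{1, 2, 3, 4, 5, 6, 7}| = 7.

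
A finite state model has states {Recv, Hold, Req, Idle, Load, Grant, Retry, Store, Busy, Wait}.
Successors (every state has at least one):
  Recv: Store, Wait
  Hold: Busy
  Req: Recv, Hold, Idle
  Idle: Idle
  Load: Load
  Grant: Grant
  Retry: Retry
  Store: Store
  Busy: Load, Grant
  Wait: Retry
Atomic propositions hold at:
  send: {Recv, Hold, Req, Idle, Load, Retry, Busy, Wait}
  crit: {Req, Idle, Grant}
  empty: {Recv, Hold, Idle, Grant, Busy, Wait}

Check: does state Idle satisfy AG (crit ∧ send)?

Sat(crit ∧ send) = {Req, Idle}
AG (crit ∧ send): greatest fixpoint, start Z0 = {Req, Idle}, keep only states in Sat with every successor in Z. Z1 = {Idle}; fixed.
Sat(AG (crit ∧ send)) = {Idle}
Idle ∈ Sat(AG (crit ∧ send)) = {Idle}, so the formula holds at Idle.

Yes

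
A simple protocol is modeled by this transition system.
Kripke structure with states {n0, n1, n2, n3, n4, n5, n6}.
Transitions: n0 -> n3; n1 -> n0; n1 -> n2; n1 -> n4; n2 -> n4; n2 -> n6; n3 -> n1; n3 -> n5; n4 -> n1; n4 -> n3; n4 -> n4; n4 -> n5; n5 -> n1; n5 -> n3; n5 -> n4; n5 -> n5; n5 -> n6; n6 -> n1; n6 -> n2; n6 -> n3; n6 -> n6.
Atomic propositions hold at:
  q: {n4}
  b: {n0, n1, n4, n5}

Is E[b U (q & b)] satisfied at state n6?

No

Sat(q & b) = {n4}
E[b U (q & b)]: least fixpoint, start Z0 = Sat((q & b)) = {n4}, add states in Sat(b) with some successor in Z. Z1 = {n1, n4, n5}; fixed.
Sat(E[b U (q & b)]) = {n1, n4, n5}
n6 ∉ Sat(E[b U (q & b)]) = {n1, n4, n5}, so the formula does not hold at n6.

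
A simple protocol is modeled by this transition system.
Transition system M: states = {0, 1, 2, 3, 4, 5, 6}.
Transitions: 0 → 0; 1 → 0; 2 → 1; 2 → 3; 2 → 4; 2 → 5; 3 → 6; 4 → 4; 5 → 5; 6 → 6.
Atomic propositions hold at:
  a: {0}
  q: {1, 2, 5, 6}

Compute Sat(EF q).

EF q: least fixpoint, start Z0 = {1, 2, 5, 6}, add states with some successor in Z. Z1 = {1, 2, 3, 5, 6}; fixed.
Sat(EF q) = {1, 2, 3, 5, 6}

{1, 2, 3, 5, 6}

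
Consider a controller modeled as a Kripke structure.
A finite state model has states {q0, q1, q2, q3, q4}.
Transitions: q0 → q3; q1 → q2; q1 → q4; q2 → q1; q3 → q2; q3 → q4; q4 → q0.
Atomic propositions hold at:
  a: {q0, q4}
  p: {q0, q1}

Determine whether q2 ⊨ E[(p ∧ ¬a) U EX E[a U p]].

Yes

Sat(¬a) = {q1, q2, q3}
Sat(p ∧ ¬a) = {q1}
E[a U p]: least fixpoint, start Z0 = Sat(p) = {q0, q1}, add states in Sat(a) with some successor in Z. Z1 = {q0, q1, q4}; fixed.
Sat(E[a U p]) = {q0, q1, q4}
Sat(EX E[a U p]) = {s : some successor in {q0, q1, q4}} = {q1, q2, q3, q4}
E[(p ∧ ¬a) U EX E[a U p]]: least fixpoint, start Z0 = Sat(EX E[a U p]) = {q1, q2, q3, q4}, add states in Sat(p ∧ ¬a) with some successor in Z. Already a fixed point.
Sat(E[(p ∧ ¬a) U EX E[a U p]]) = {q1, q2, q3, q4}
q2 ∈ Sat(E[(p ∧ ¬a) U EX E[a U p]]) = {q1, q2, q3, q4}, so the formula holds at q2.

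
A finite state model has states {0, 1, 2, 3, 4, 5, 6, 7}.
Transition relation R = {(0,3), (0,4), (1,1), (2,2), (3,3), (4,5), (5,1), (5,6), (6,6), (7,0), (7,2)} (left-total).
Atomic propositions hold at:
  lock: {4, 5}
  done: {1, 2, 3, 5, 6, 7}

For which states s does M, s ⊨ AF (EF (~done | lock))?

Sat(~done) = {0, 4}
Sat(~done | lock) = {0, 4, 5}
EF (~done | lock): least fixpoint, start Z0 = {0, 4, 5}, add states with some successor in Z. Z1 = {0, 4, 5, 7}; fixed.
Sat(EF (~done | lock)) = {0, 4, 5, 7}
AF (EF (~done | lock)): least fixpoint, start Z0 = {0, 4, 5, 7}, add states with every successor in Z. Already a fixed point.
Sat(AF (EF (~done | lock))) = {0, 4, 5, 7}

{0, 4, 5, 7}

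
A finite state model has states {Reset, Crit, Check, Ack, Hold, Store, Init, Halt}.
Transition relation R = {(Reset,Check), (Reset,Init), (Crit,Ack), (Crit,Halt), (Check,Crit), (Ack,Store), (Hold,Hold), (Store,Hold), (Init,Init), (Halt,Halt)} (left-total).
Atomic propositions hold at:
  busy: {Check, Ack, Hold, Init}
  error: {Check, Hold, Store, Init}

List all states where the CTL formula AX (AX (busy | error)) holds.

{Ack, Hold, Store, Init}

Sat(busy | error) = {Check, Ack, Hold, Store, Init}
Sat(AX (busy | error)) = {s : every successor in {Check, Ack, Hold, Store, Init}} = {Reset, Ack, Hold, Store, Init}
Sat(AX (AX (busy | error))) = {s : every successor in {Reset, Ack, Hold, Store, Init}} = {Ack, Hold, Store, Init}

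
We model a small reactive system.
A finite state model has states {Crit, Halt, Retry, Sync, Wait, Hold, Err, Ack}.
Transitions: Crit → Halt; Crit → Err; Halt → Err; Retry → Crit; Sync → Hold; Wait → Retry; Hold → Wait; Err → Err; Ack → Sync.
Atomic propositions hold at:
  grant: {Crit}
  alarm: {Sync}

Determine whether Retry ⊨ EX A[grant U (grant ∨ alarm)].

Sat(grant ∨ alarm) = {Crit, Sync}
A[grant U (grant ∨ alarm)]: least fixpoint, start Z0 = Sat((grant ∨ alarm)) = {Crit, Sync}, add states in Sat(grant) with every successor in Z. Already a fixed point.
Sat(A[grant U (grant ∨ alarm)]) = {Crit, Sync}
Sat(EX A[grant U (grant ∨ alarm)]) = {s : some successor in {Crit, Sync}} = {Retry, Ack}
Retry ∈ Sat(EX A[grant U (grant ∨ alarm)]) = {Retry, Ack}, so the formula holds at Retry.

Yes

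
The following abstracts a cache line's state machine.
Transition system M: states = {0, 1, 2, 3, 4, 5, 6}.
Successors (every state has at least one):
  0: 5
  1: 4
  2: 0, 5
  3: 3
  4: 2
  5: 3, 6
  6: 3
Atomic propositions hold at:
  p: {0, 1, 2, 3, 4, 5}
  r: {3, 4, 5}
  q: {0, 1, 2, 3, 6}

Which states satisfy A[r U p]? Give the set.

A[r U p]: least fixpoint, start Z0 = Sat(p) = {0, 1, 2, 3, 4, 5}, add states in Sat(r) with every successor in Z. Already a fixed point.
Sat(A[r U p]) = {0, 1, 2, 3, 4, 5}

{0, 1, 2, 3, 4, 5}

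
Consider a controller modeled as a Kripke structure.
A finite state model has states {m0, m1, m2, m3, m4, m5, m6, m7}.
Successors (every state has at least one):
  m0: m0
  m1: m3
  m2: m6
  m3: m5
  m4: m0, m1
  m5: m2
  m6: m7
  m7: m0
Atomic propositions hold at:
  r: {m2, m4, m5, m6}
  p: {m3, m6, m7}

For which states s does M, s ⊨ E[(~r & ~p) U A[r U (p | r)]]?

Sat(~r) = {m0, m1, m3, m7}
Sat(~p) = {m0, m1, m2, m4, m5}
Sat(~r & ~p) = {m0, m1}
Sat(p | r) = {m2, m3, m4, m5, m6, m7}
A[r U (p | r)]: least fixpoint, start Z0 = Sat((p | r)) = {m2, m3, m4, m5, m6, m7}, add states in Sat(r) with every successor in Z. Already a fixed point.
Sat(A[r U (p | r)]) = {m2, m3, m4, m5, m6, m7}
E[(~r & ~p) U A[r U (p | r)]]: least fixpoint, start Z0 = Sat(A[r U (p | r)]) = {m2, m3, m4, m5, m6, m7}, add states in Sat(~r & ~p) with some successor in Z. Z1 = {m1, m2, m3, m4, m5, m6, m7}; fixed.
Sat(E[(~r & ~p) U A[r U (p | r)]]) = {m1, m2, m3, m4, m5, m6, m7}

{m1, m2, m3, m4, m5, m6, m7}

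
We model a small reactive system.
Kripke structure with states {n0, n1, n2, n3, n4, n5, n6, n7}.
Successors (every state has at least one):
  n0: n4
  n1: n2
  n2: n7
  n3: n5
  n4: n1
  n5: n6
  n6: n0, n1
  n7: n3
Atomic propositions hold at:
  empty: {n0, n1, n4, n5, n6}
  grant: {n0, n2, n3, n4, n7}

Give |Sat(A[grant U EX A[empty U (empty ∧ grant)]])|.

Sat(empty ∧ grant) = {n0, n4}
A[empty U (empty ∧ grant)]: least fixpoint, start Z0 = Sat((empty ∧ grant)) = {n0, n4}, add states in Sat(empty) with every successor in Z. Already a fixed point.
Sat(A[empty U (empty ∧ grant)]) = {n0, n4}
Sat(EX A[empty U (empty ∧ grant)]) = {s : some successor in {n0, n4}} = {n0, n6}
A[grant U EX A[empty U (empty ∧ grant)]]: least fixpoint, start Z0 = Sat(EX A[empty U (empty ∧ grant)]) = {n0, n6}, add states in Sat(grant) with every successor in Z. Already a fixed point.
Sat(A[grant U EX A[empty U (empty ∧ grant)]]) = {n0, n6}
|Sat(A[grant U EX A[empty U (empty ∧ grant)]])| = |{n0, n6}| = 2.

2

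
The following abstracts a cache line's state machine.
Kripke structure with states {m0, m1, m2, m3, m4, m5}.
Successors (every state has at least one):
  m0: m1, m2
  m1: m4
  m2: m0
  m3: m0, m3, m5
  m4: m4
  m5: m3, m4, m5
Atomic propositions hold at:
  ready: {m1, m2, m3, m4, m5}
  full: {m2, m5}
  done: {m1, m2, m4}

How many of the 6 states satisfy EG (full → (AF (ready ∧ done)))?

5

Sat(ready ∧ done) = {m1, m2, m4}
AF (ready ∧ done): least fixpoint, start Z0 = {m1, m2, m4}, add states with every successor in Z. Z1 = {m0, m1, m2, m4}; fixed.
Sat(AF (ready ∧ done)) = {m0, m1, m2, m4}
Sat(full → (AF (ready ∧ done))) = {m0, m1, m2, m3, m4}
EG (full → (AF (ready ∧ done))): greatest fixpoint, start Z0 = {m0, m1, m2, m3, m4}, keep only states in Sat with some successor in Z. Already a fixed point.
Sat(EG (full → (AF (ready ∧ done)))) = {m0, m1, m2, m3, m4}
|Sat(EG (full → (AF (ready ∧ done))))| = |{m0, m1, m2, m3, m4}| = 5.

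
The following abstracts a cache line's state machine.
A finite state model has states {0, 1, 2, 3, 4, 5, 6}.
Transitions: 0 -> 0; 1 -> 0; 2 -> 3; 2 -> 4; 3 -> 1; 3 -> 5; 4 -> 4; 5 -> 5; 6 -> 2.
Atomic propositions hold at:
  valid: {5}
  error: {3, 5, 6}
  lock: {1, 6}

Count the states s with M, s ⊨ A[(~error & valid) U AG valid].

1

Sat(~error) = {0, 1, 2, 4}
Sat(~error & valid) = ∅
AG valid: greatest fixpoint, start Z0 = {5}, keep only states in Sat with every successor in Z. Already a fixed point.
Sat(AG valid) = {5}
A[(~error & valid) U AG valid]: least fixpoint, start Z0 = Sat(AG valid) = {5}, add states in Sat(~error & valid) with every successor in Z. Already a fixed point.
Sat(A[(~error & valid) U AG valid]) = {5}
|Sat(A[(~error & valid) U AG valid])| = |{5}| = 1.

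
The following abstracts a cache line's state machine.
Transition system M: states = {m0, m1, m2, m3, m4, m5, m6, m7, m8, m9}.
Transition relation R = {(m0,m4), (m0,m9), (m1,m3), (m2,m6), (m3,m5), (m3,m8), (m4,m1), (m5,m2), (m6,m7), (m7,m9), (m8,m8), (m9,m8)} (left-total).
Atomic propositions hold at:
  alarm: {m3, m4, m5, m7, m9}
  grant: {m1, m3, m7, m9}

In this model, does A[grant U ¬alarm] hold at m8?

Yes

Sat(¬alarm) = {m0, m1, m2, m6, m8}
A[grant U ¬alarm]: least fixpoint, start Z0 = Sat(¬alarm) = {m0, m1, m2, m6, m8}, add states in Sat(grant) with every successor in Z. Z1 = {m0, m1, m2, m6, m8, m9}; Z2 = {m0, m1, m2, m6, m7, m8, m9}; fixed.
Sat(A[grant U ¬alarm]) = {m0, m1, m2, m6, m7, m8, m9}
m8 ∈ Sat(A[grant U ¬alarm]) = {m0, m1, m2, m6, m7, m8, m9}, so the formula holds at m8.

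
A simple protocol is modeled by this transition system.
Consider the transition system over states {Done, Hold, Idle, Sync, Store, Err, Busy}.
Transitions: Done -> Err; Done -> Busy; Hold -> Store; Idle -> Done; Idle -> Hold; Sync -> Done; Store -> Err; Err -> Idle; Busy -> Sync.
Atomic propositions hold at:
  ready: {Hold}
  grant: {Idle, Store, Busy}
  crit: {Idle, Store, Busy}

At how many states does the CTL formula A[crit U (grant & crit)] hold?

Sat(grant & crit) = {Idle, Store, Busy}
A[crit U (grant & crit)]: least fixpoint, start Z0 = Sat((grant & crit)) = {Idle, Store, Busy}, add states in Sat(crit) with every successor in Z. Already a fixed point.
Sat(A[crit U (grant & crit)]) = {Idle, Store, Busy}
|Sat(A[crit U (grant & crit)])| = |{Idle, Store, Busy}| = 3.

3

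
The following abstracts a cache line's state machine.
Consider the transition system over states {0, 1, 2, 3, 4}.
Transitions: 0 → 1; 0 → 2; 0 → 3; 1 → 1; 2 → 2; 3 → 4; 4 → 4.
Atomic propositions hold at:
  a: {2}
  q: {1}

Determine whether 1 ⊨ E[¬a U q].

Sat(¬a) = {0, 1, 3, 4}
E[¬a U q]: least fixpoint, start Z0 = Sat(q) = {1}, add states in Sat(¬a) with some successor in Z. Z1 = {0, 1}; fixed.
Sat(E[¬a U q]) = {0, 1}
1 ∈ Sat(E[¬a U q]) = {0, 1}, so the formula holds at 1.

Yes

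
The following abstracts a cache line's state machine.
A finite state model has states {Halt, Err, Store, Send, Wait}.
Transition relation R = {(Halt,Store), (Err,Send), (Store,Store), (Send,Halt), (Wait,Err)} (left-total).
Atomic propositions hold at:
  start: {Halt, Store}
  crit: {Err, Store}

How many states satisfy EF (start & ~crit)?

4

Sat(~crit) = {Halt, Send, Wait}
Sat(start & ~crit) = {Halt}
EF (start & ~crit): least fixpoint, start Z0 = {Halt}, add states with some successor in Z. Z1 = {Halt, Send}; Z2 = {Halt, Err, Send}; Z3 = {Halt, Err, Send, Wait}; fixed.
Sat(EF (start & ~crit)) = {Halt, Err, Send, Wait}
|Sat(EF (start & ~crit))| = |{Halt, Err, Send, Wait}| = 4.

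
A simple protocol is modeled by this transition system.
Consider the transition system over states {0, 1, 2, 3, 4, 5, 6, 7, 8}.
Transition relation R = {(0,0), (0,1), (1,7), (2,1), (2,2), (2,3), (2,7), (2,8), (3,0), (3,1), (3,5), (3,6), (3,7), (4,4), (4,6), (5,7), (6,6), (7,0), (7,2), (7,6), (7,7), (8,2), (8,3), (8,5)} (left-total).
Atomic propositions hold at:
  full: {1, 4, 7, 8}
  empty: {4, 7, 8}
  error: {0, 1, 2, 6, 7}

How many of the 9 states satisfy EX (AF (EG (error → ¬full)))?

7

Sat(¬full) = {0, 2, 3, 5, 6}
Sat(error → ¬full) = {0, 2, 3, 4, 5, 6, 8}
EG (error → ¬full): greatest fixpoint, start Z0 = {0, 2, 3, 4, 5, 6, 8}, keep only states in Sat with some successor in Z. Z1 = {0, 2, 3, 4, 6, 8}; fixed.
Sat(EG (error → ¬full)) = {0, 2, 3, 4, 6, 8}
AF (EG (error → ¬full)): least fixpoint, start Z0 = {0, 2, 3, 4, 6, 8}, add states with every successor in Z. Already a fixed point.
Sat(AF (EG (error → ¬full))) = {0, 2, 3, 4, 6, 8}
Sat(EX (AF (EG (error → ¬full)))) = {s : some successor in {0, 2, 3, 4, 6, 8}} = {0, 2, 3, 4, 6, 7, 8}
|Sat(EX (AF (EG (error → ¬full))))| = |{0, 2, 3, 4, 6, 7, 8}| = 7.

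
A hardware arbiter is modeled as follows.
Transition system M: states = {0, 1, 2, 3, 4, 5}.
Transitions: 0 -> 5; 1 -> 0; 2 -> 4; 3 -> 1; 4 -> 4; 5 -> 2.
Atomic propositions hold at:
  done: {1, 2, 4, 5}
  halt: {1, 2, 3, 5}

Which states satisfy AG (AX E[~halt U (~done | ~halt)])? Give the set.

Sat(~halt) = {0, 4}
Sat(~done) = {0, 3}
Sat(~done | ~halt) = {0, 3, 4}
E[~halt U (~done | ~halt)]: least fixpoint, start Z0 = Sat((~done | ~halt)) = {0, 3, 4}, add states in Sat(~halt) with some successor in Z. Already a fixed point.
Sat(E[~halt U (~done | ~halt)]) = {0, 3, 4}
Sat(AX E[~halt U (~done | ~halt)]) = {s : every successor in {0, 3, 4}} = {1, 2, 4}
AG (AX E[~halt U (~done | ~halt)]): greatest fixpoint, start Z0 = {1, 2, 4}, keep only states in Sat with every successor in Z. Z1 = {2, 4}; fixed.
Sat(AG (AX E[~halt U (~done | ~halt)])) = {2, 4}

{2, 4}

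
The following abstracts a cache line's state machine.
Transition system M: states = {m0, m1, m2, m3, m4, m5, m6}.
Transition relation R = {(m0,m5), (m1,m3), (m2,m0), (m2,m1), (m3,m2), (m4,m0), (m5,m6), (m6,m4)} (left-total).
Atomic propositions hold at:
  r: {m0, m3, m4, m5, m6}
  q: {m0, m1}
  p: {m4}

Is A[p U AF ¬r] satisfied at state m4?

No

Sat(¬r) = {m1, m2}
AF ¬r: least fixpoint, start Z0 = {m1, m2}, add states with every successor in Z. Z1 = {m1, m2, m3}; fixed.
Sat(AF ¬r) = {m1, m2, m3}
A[p U AF ¬r]: least fixpoint, start Z0 = Sat(AF ¬r) = {m1, m2, m3}, add states in Sat(p) with every successor in Z. Already a fixed point.
Sat(A[p U AF ¬r]) = {m1, m2, m3}
m4 ∉ Sat(A[p U AF ¬r]) = {m1, m2, m3}, so the formula does not hold at m4.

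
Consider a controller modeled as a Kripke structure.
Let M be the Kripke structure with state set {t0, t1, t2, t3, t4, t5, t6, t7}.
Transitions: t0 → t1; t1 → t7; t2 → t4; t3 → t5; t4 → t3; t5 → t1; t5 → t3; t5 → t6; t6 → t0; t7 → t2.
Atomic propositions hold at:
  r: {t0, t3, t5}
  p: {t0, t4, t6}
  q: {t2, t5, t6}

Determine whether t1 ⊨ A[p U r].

A[p U r]: least fixpoint, start Z0 = Sat(r) = {t0, t3, t5}, add states in Sat(p) with every successor in Z. Z1 = {t0, t3, t4, t5, t6}; fixed.
Sat(A[p U r]) = {t0, t3, t4, t5, t6}
t1 ∉ Sat(A[p U r]) = {t0, t3, t4, t5, t6}, so the formula does not hold at t1.

No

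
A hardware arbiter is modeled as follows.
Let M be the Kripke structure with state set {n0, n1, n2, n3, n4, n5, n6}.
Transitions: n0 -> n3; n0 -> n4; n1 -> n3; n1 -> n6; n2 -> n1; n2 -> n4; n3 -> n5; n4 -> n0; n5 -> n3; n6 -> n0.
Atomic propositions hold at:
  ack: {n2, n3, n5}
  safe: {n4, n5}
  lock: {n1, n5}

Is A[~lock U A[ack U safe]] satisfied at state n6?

Yes

Sat(~lock) = {n0, n2, n3, n4, n6}
A[ack U safe]: least fixpoint, start Z0 = Sat(safe) = {n4, n5}, add states in Sat(ack) with every successor in Z. Z1 = {n3, n4, n5}; fixed.
Sat(A[ack U safe]) = {n3, n4, n5}
A[~lock U A[ack U safe]]: least fixpoint, start Z0 = Sat(A[ack U safe]) = {n3, n4, n5}, add states in Sat(~lock) with every successor in Z. Z1 = {n0, n3, n4, n5}; Z2 = {n0, n3, n4, n5, n6}; fixed.
Sat(A[~lock U A[ack U safe]]) = {n0, n3, n4, n5, n6}
n6 ∈ Sat(A[~lock U A[ack U safe]]) = {n0, n3, n4, n5, n6}, so the formula holds at n6.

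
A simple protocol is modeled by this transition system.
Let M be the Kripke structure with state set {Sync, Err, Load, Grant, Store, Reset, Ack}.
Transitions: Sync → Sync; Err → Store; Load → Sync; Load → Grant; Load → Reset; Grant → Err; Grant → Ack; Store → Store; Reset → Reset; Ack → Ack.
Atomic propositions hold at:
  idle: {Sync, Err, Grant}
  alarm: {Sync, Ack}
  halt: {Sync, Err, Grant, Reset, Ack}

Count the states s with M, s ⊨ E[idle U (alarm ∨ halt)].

5

Sat(alarm ∨ halt) = {Sync, Err, Grant, Reset, Ack}
E[idle U (alarm ∨ halt)]: least fixpoint, start Z0 = Sat((alarm ∨ halt)) = {Sync, Err, Grant, Reset, Ack}, add states in Sat(idle) with some successor in Z. Already a fixed point.
Sat(E[idle U (alarm ∨ halt)]) = {Sync, Err, Grant, Reset, Ack}
|Sat(E[idle U (alarm ∨ halt)])| = |{Sync, Err, Grant, Reset, Ack}| = 5.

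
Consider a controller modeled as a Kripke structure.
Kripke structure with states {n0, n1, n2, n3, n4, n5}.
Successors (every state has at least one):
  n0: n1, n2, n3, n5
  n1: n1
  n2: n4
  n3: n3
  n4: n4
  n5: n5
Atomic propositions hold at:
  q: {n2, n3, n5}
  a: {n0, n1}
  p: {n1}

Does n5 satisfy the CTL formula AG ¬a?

Yes

Sat(¬a) = {n2, n3, n4, n5}
AG ¬a: greatest fixpoint, start Z0 = {n2, n3, n4, n5}, keep only states in Sat with every successor in Z. Already a fixed point.
Sat(AG ¬a) = {n2, n3, n4, n5}
n5 ∈ Sat(AG ¬a) = {n2, n3, n4, n5}, so the formula holds at n5.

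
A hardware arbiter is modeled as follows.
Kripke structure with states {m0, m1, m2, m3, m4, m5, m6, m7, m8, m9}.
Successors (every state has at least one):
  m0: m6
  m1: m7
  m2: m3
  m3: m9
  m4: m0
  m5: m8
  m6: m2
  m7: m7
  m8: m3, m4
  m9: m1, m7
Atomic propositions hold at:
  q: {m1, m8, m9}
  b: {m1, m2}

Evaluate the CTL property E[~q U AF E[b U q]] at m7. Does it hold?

Sat(~q) = {m0, m2, m3, m4, m5, m6, m7}
E[b U q]: least fixpoint, start Z0 = Sat(q) = {m1, m8, m9}, add states in Sat(b) with some successor in Z. Already a fixed point.
Sat(E[b U q]) = {m1, m8, m9}
AF E[b U q]: least fixpoint, start Z0 = {m1, m8, m9}, add states with every successor in Z. Z1 = {m1, m3, m5, m8, m9}; Z2 = {m1, m2, m3, m5, m8, m9}; Z3 = {m1, m2, m3, m5, m6, m8, m9}; Z4 = {m0, m1, m2, m3, m5, m6, m8, m9}; Z5 = {m0, m1, m2, m3, m4, m5, m6, m8, m9}; fixed.
Sat(AF E[b U q]) = {m0, m1, m2, m3, m4, m5, m6, m8, m9}
E[~q U AF E[b U q]]: least fixpoint, start Z0 = Sat(AF E[b U q]) = {m0, m1, m2, m3, m4, m5, m6, m8, m9}, add states in Sat(~q) with some successor in Z. Already a fixed point.
Sat(E[~q U AF E[b U q]]) = {m0, m1, m2, m3, m4, m5, m6, m8, m9}
m7 ∉ Sat(E[~q U AF E[b U q]]) = {m0, m1, m2, m3, m4, m5, m6, m8, m9}, so the formula does not hold at m7.

No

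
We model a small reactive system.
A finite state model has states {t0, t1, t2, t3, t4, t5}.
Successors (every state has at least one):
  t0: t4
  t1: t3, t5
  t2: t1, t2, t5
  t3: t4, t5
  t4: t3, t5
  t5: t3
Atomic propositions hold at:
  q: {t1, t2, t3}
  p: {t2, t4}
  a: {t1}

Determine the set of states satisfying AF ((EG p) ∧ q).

{t2}

EG p: greatest fixpoint, start Z0 = {t2, t4}, keep only states in Sat with some successor in Z. Z1 = {t2}; fixed.
Sat(EG p) = {t2}
Sat((EG p) ∧ q) = {t2}
AF ((EG p) ∧ q): least fixpoint, start Z0 = {t2}, add states with every successor in Z. Already a fixed point.
Sat(AF ((EG p) ∧ q)) = {t2}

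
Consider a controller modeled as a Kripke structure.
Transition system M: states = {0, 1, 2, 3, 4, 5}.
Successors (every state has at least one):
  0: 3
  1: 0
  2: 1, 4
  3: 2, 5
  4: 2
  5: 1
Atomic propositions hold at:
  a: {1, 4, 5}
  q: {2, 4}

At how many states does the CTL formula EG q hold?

2

EG q: greatest fixpoint, start Z0 = {2, 4}, keep only states in Sat with some successor in Z. Already a fixed point.
Sat(EG q) = {2, 4}
|Sat(EG q)| = |{2, 4}| = 2.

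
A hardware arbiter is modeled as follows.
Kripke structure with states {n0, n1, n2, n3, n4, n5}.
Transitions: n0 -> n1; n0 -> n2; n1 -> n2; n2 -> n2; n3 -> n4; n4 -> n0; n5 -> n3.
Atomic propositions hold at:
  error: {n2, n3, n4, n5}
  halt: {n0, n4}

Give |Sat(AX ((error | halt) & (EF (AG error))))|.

5

Sat(error | halt) = {n0, n2, n3, n4, n5}
AG error: greatest fixpoint, start Z0 = {n2, n3, n4, n5}, keep only states in Sat with every successor in Z. Z1 = {n2, n3, n5}; Z2 = {n2, n5}; Z3 = {n2}; fixed.
Sat(AG error) = {n2}
EF (AG error): least fixpoint, start Z0 = {n2}, add states with some successor in Z. Z1 = {n0, n1, n2}; Z2 = {n0, n1, n2, n4}; Z3 = {n0, n1, n2, n3, n4}; Z4 = {n0, n1, n2, n3, n4, n5}; fixed.
Sat(EF (AG error)) = {n0, n1, n2, n3, n4, n5}
Sat((error | halt) & (EF (AG error))) = {n0, n2, n3, n4, n5}
Sat(AX ((error | halt) & (EF (AG error)))) = {s : every successor in {n0, n2, n3, n4, n5}} = {n1, n2, n3, n4, n5}
|Sat(AX ((error | halt) & (EF (AG error))))| = |{n1, n2, n3, n4, n5}| = 5.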